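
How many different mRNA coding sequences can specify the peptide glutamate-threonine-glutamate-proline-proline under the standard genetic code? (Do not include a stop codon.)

256

Glu: 2 codons.
Thr: 4 codons.
Glu: 2 codons.
Pro: 4 codons.
Pro: 4 codons.
2 × 4 × 2 × 4 × 4 = 256.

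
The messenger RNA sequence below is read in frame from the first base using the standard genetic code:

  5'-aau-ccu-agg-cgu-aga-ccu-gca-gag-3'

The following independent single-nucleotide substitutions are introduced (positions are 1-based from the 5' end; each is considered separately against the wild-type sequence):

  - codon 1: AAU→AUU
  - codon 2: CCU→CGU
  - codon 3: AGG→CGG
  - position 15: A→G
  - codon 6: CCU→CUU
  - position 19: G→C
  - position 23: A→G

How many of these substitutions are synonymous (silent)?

Codon 1: AAU (Asn) → AUU (Ile) — missense.
Codon 2: CCU (Pro) → CGU (Arg) — missense.
Codon 3: AGG (Arg) → CGG (Arg) — synonymous.
Codon 5: AGA (Arg) → AGG (Arg) — synonymous.
Codon 6: CCU (Pro) → CUU (Leu) — missense.
Codon 7: GCA (Ala) → CCA (Pro) — missense.
Codon 8: GAG (Glu) → GGG (Gly) — missense.
Synonymous: 2 of 7.

2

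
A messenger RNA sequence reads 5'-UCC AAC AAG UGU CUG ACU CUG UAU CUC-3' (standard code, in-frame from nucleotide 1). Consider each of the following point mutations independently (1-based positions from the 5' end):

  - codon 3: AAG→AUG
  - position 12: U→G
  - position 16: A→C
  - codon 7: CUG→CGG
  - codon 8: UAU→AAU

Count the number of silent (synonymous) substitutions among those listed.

0

Codon 3: AAG (Lys) → AUG (Met) — missense.
Codon 4: UGU (Cys) → UGG (Trp) — missense.
Codon 6: ACU (Thr) → CCU (Pro) — missense.
Codon 7: CUG (Leu) → CGG (Arg) — missense.
Codon 8: UAU (Tyr) → AAU (Asn) — missense.
Synonymous: 0 of 5.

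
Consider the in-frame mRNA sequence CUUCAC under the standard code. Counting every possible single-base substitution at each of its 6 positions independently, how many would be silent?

Codon 1 (CUU, Leu): 3 synonymous substitutions.
Codon 2 (CAC, His): 1 synonymous substitution.
Total: 3 + 1 = 4.

4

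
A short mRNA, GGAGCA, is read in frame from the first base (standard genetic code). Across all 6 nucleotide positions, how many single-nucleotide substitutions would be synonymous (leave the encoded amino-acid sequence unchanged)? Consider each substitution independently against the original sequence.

6

Codon 1 (GGA, Gly): 3 synonymous substitutions.
Codon 2 (GCA, Ala): 3 synonymous substitutions.
Total: 3 + 3 = 6.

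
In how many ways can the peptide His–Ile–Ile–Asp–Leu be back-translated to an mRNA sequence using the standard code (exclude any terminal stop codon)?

216

His: 2 codons.
Ile: 3 codons.
Ile: 3 codons.
Asp: 2 codons.
Leu: 6 codons.
2 × 3 × 3 × 2 × 6 = 216.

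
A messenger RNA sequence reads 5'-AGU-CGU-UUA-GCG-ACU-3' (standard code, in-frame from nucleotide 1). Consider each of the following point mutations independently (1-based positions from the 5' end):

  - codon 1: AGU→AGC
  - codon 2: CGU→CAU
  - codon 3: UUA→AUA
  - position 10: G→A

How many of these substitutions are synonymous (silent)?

Codon 1: AGU (Ser) → AGC (Ser) — synonymous.
Codon 2: CGU (Arg) → CAU (His) — missense.
Codon 3: UUA (Leu) → AUA (Ile) — missense.
Codon 4: GCG (Ala) → ACG (Thr) — missense.
Synonymous: 1 of 4.

1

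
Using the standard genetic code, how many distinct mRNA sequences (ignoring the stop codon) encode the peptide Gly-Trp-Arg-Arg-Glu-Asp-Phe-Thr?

Gly: 4 codons.
Trp: 1 codon.
Arg: 6 codons.
Arg: 6 codons.
Glu: 2 codons.
Asp: 2 codons.
Phe: 2 codons.
Thr: 4 codons.
4 × 1 × 6 × 6 × 2 × 2 × 2 × 4 = 4608.

4608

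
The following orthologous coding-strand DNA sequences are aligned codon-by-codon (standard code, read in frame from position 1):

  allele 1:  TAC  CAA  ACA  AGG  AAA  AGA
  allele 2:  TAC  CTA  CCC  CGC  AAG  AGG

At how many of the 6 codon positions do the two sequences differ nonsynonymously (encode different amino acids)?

Codon 1: TAC Tyr / TAC Tyr — identical.
Codon 2: CAA Gln / CTA Leu — nonsynonymous.
Codon 3: ACA Thr / CCC Pro — nonsynonymous.
Codon 4: AGG Arg / CGC Arg — synonymous.
Codon 5: AAA Lys / AAG Lys — synonymous.
Codon 6: AGA Arg / AGG Arg — synonymous.
Nonsynonymous differences: 2.

2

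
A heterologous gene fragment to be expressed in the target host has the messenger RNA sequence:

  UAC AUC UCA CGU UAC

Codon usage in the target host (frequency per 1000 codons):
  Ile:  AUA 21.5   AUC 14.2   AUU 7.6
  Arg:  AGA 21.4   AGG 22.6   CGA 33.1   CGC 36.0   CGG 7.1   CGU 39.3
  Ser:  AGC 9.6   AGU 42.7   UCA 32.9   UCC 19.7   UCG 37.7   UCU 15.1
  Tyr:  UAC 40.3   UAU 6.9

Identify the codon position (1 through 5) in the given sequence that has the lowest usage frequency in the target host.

Codon 1 UAC (Tyr): 40.3 per 1000.
Codon 2 AUC (Ile): 14.2 per 1000.
Codon 3 UCA (Ser): 32.9 per 1000.
Codon 4 CGU (Arg): 39.3 per 1000.
Codon 5 UAC (Tyr): 40.3 per 1000.
Lowest frequency is 14.2 at codon 2.

2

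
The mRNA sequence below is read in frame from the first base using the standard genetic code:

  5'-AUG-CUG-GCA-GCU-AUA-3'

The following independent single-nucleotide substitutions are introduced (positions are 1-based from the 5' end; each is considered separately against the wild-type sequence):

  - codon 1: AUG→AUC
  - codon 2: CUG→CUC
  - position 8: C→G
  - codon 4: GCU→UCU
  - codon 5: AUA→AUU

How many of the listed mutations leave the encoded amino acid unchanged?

2

Codon 1: AUG (Met) → AUC (Ile) — missense.
Codon 2: CUG (Leu) → CUC (Leu) — synonymous.
Codon 3: GCA (Ala) → GGA (Gly) — missense.
Codon 4: GCU (Ala) → UCU (Ser) — missense.
Codon 5: AUA (Ile) → AUU (Ile) — synonymous.
Synonymous: 2 of 5.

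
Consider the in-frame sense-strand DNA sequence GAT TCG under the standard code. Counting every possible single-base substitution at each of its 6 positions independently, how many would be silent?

Codon 1 (GAT, Asp): 1 synonymous substitution.
Codon 2 (TCG, Ser): 3 synonymous substitutions.
Total: 1 + 3 = 4.

4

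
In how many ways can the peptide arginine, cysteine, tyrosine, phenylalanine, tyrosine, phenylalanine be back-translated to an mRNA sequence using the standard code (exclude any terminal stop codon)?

Arg: 6 codons.
Cys: 2 codons.
Tyr: 2 codons.
Phe: 2 codons.
Tyr: 2 codons.
Phe: 2 codons.
6 × 2 × 2 × 2 × 2 × 2 = 192.

192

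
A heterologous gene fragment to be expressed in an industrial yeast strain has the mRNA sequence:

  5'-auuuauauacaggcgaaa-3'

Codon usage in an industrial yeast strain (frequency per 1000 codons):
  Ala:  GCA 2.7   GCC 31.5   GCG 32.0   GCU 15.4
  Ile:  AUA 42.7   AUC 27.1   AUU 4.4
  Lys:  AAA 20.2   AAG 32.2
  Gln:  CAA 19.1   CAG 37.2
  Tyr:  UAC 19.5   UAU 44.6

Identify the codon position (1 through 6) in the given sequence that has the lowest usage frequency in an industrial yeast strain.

Codon 1 AUU (Ile): 4.4 per 1000.
Codon 2 UAU (Tyr): 44.6 per 1000.
Codon 3 AUA (Ile): 42.7 per 1000.
Codon 4 CAG (Gln): 37.2 per 1000.
Codon 5 GCG (Ala): 32.0 per 1000.
Codon 6 AAA (Lys): 20.2 per 1000.
Lowest frequency is 4.4 at codon 1.

1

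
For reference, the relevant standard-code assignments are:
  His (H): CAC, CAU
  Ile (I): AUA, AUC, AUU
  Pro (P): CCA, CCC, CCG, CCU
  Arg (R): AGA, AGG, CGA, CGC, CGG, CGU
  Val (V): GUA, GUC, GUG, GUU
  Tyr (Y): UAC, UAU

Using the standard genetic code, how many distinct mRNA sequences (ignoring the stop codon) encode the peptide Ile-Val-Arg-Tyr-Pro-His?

1152

Ile: 3 codons.
Val: 4 codons.
Arg: 6 codons.
Tyr: 2 codons.
Pro: 4 codons.
His: 2 codons.
3 × 4 × 6 × 2 × 4 × 2 = 1152.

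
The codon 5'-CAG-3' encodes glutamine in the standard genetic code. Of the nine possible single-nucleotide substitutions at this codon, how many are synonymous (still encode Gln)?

1

Position 1: none → 0 synonymous.
Position 2: none → 0 synonymous.
Position 3: CAA → 1 synonymous.
Total: 0 + 0 + 1 = 1.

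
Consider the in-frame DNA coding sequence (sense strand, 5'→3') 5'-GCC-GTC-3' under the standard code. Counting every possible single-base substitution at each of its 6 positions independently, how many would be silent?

6

Codon 1 (GCC, Ala): 3 synonymous substitutions.
Codon 2 (GTC, Val): 3 synonymous substitutions.
Total: 3 + 3 = 6.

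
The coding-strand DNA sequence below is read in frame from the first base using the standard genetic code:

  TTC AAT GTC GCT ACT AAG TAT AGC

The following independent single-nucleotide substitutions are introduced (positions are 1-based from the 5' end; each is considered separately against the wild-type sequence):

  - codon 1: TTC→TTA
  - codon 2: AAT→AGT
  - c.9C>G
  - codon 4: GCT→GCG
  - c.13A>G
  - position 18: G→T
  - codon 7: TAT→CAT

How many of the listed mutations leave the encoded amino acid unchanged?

Codon 1: TTC (Phe) → TTA (Leu) — missense.
Codon 2: AAT (Asn) → AGT (Ser) — missense.
Codon 3: GTC (Val) → GTG (Val) — synonymous.
Codon 4: GCT (Ala) → GCG (Ala) — synonymous.
Codon 5: ACT (Thr) → GCT (Ala) — missense.
Codon 6: AAG (Lys) → AAT (Asn) — missense.
Codon 7: TAT (Tyr) → CAT (His) — missense.
Synonymous: 2 of 7.

2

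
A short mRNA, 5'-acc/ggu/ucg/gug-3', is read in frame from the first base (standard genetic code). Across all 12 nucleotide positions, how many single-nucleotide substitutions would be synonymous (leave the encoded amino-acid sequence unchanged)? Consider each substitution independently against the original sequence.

12

Codon 1 (ACC, Thr): 3 synonymous substitutions.
Codon 2 (GGU, Gly): 3 synonymous substitutions.
Codon 3 (UCG, Ser): 3 synonymous substitutions.
Codon 4 (GUG, Val): 3 synonymous substitutions.
Total: 3 + 3 + 3 + 3 = 12.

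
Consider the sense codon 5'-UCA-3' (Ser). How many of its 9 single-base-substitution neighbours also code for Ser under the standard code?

3

Position 1: none → 0 synonymous.
Position 2: none → 0 synonymous.
Position 3: UCU, UCC, UCG → 3 synonymous.
Total: 0 + 0 + 3 = 3.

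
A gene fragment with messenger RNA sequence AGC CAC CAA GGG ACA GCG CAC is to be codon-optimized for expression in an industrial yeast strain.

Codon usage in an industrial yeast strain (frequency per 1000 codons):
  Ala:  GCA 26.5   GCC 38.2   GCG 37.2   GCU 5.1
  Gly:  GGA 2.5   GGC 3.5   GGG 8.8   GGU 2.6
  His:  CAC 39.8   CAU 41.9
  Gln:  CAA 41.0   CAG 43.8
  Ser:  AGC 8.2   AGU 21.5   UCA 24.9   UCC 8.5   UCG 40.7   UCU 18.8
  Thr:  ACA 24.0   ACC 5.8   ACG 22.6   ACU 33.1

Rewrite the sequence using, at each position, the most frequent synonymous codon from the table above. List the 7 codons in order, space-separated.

UCG CAU CAG GGG ACU GCC CAU

Codon 1 (Ser): best is UCG at 40.7.
Codon 2 (His): best is CAU at 41.9.
Codon 3 (Gln): best is CAG at 43.8.
Codon 4 (Gly): best is GGG at 8.8.
Codon 5 (Thr): best is ACU at 33.1.
Codon 6 (Ala): best is GCC at 38.2.
Codon 7 (His): best is CAU at 41.9.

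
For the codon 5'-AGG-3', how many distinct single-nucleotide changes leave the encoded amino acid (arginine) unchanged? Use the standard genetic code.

Position 1: CGG → 1 synonymous.
Position 2: none → 0 synonymous.
Position 3: AGA → 1 synonymous.
Total: 1 + 0 + 1 = 2.

2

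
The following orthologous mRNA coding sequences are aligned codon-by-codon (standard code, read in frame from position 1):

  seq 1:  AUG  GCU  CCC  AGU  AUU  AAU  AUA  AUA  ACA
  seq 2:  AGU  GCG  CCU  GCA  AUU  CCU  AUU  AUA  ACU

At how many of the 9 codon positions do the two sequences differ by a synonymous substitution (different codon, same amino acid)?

4

Codon 1: AUG Met / AGU Ser — nonsynonymous.
Codon 2: GCU Ala / GCG Ala — synonymous.
Codon 3: CCC Pro / CCU Pro — synonymous.
Codon 4: AGU Ser / GCA Ala — nonsynonymous.
Codon 5: AUU Ile / AUU Ile — identical.
Codon 6: AAU Asn / CCU Pro — nonsynonymous.
Codon 7: AUA Ile / AUU Ile — synonymous.
Codon 8: AUA Ile / AUA Ile — identical.
Codon 9: ACA Thr / ACU Thr — synonymous.
Synonymous differences: 4.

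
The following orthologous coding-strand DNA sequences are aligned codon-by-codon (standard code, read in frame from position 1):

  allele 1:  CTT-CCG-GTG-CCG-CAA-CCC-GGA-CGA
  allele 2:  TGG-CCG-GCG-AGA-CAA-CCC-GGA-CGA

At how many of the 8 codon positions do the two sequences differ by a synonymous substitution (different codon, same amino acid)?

Codon 1: CTT Leu / TGG Trp — nonsynonymous.
Codon 2: CCG Pro / CCG Pro — identical.
Codon 3: GTG Val / GCG Ala — nonsynonymous.
Codon 4: CCG Pro / AGA Arg — nonsynonymous.
Codon 5: CAA Gln / CAA Gln — identical.
Codon 6: CCC Pro / CCC Pro — identical.
Codon 7: GGA Gly / GGA Gly — identical.
Codon 8: CGA Arg / CGA Arg — identical.
Synonymous differences: 0.

0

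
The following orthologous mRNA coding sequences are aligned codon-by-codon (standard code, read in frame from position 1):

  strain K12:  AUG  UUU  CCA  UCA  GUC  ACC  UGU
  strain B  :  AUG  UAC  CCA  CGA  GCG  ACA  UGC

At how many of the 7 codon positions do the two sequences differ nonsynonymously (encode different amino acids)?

Codon 1: AUG Met / AUG Met — identical.
Codon 2: UUU Phe / UAC Tyr — nonsynonymous.
Codon 3: CCA Pro / CCA Pro — identical.
Codon 4: UCA Ser / CGA Arg — nonsynonymous.
Codon 5: GUC Val / GCG Ala — nonsynonymous.
Codon 6: ACC Thr / ACA Thr — synonymous.
Codon 7: UGU Cys / UGC Cys — synonymous.
Nonsynonymous differences: 3.

3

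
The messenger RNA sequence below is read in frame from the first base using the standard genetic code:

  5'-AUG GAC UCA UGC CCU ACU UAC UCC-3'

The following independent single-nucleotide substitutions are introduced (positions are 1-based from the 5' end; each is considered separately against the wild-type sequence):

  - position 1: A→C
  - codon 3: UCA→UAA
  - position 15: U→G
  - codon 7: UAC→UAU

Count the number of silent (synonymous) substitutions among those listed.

2

Codon 1: AUG (Met) → CUG (Leu) — missense.
Codon 3: UCA (Ser) → UAA (Stop) — nonsense.
Codon 5: CCU (Pro) → CCG (Pro) — synonymous.
Codon 7: UAC (Tyr) → UAU (Tyr) — synonymous.
Synonymous: 2 of 4.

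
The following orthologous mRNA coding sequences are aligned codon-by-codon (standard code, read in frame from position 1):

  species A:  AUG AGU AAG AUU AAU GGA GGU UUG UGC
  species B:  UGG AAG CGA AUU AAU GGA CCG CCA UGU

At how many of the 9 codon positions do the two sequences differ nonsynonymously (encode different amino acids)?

Codon 1: AUG Met / UGG Trp — nonsynonymous.
Codon 2: AGU Ser / AAG Lys — nonsynonymous.
Codon 3: AAG Lys / CGA Arg — nonsynonymous.
Codon 4: AUU Ile / AUU Ile — identical.
Codon 5: AAU Asn / AAU Asn — identical.
Codon 6: GGA Gly / GGA Gly — identical.
Codon 7: GGU Gly / CCG Pro — nonsynonymous.
Codon 8: UUG Leu / CCA Pro — nonsynonymous.
Codon 9: UGC Cys / UGU Cys — synonymous.
Nonsynonymous differences: 5.

5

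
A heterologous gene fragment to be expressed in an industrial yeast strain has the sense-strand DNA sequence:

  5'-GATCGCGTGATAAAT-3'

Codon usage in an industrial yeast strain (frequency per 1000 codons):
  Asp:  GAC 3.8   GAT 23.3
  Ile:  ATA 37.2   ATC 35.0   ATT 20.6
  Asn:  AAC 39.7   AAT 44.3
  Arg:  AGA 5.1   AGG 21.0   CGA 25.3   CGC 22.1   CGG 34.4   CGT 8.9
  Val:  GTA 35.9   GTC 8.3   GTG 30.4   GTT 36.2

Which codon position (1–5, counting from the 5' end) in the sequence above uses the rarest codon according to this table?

Codon 1 GAT (Asp): 23.3 per 1000.
Codon 2 CGC (Arg): 22.1 per 1000.
Codon 3 GTG (Val): 30.4 per 1000.
Codon 4 ATA (Ile): 37.2 per 1000.
Codon 5 AAT (Asn): 44.3 per 1000.
Lowest frequency is 22.1 at codon 2.

2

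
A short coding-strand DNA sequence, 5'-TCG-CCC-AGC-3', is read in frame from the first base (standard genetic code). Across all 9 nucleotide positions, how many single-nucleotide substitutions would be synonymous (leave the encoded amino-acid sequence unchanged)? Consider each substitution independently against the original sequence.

7

Codon 1 (TCG, Ser): 3 synonymous substitutions.
Codon 2 (CCC, Pro): 3 synonymous substitutions.
Codon 3 (AGC, Ser): 1 synonymous substitution.
Total: 3 + 3 + 1 = 7.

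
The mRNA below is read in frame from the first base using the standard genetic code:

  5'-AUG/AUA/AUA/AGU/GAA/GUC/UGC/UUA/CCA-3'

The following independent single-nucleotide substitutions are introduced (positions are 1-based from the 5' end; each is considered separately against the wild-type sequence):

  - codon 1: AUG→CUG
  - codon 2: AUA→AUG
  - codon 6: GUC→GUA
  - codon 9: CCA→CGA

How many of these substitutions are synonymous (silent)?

1

Codon 1: AUG (Met) → CUG (Leu) — missense.
Codon 2: AUA (Ile) → AUG (Met) — missense.
Codon 6: GUC (Val) → GUA (Val) — synonymous.
Codon 9: CCA (Pro) → CGA (Arg) — missense.
Synonymous: 1 of 4.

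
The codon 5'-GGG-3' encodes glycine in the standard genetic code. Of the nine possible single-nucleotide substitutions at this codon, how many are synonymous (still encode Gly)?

3

Position 1: none → 0 synonymous.
Position 2: none → 0 synonymous.
Position 3: GGU, GGC, GGA → 3 synonymous.
Total: 0 + 0 + 3 = 3.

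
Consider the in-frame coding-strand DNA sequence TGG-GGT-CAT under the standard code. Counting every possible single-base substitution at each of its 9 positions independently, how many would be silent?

4

Codon 1 (TGG, Trp): 0 synonymous substitutions.
Codon 2 (GGT, Gly): 3 synonymous substitutions.
Codon 3 (CAT, His): 1 synonymous substitution.
Total: 0 + 3 + 1 = 4.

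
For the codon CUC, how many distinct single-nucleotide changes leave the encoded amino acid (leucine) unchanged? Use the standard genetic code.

Position 1: none → 0 synonymous.
Position 2: none → 0 synonymous.
Position 3: CUU, CUA, CUG → 3 synonymous.
Total: 0 + 0 + 3 = 3.

3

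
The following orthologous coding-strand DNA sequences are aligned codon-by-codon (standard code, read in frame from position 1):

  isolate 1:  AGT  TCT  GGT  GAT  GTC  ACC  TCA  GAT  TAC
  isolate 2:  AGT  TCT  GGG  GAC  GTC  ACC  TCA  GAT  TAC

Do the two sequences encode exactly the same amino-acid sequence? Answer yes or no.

yes

Codon 1: AGT Ser / AGT Ser — identical.
Codon 2: TCT Ser / TCT Ser — identical.
Codon 3: GGT Gly / GGG Gly — synonymous.
Codon 4: GAT Asp / GAC Asp — synonymous.
Codon 5: GTC Val / GTC Val — identical.
Codon 6: ACC Thr / ACC Thr — identical.
Codon 7: TCA Ser / TCA Ser — identical.
Codon 8: GAT Asp / GAT Asp — identical.
Codon 9: TAC Tyr / TAC Tyr — identical.
Nonsynonymous differences: 0 → same protein.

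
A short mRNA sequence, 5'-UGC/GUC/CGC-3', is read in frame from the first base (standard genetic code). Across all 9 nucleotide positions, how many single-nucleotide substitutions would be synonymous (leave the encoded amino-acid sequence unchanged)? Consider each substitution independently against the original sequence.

Codon 1 (UGC, Cys): 1 synonymous substitution.
Codon 2 (GUC, Val): 3 synonymous substitutions.
Codon 3 (CGC, Arg): 3 synonymous substitutions.
Total: 1 + 3 + 3 = 7.

7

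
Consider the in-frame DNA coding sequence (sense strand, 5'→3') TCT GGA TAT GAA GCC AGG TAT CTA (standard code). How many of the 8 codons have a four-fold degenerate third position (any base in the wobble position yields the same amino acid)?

Codon 1 TCT (Ser): third position 4-fold.
Codon 2 GGA (Gly): third position 4-fold.
Codon 3 TAT (Tyr): third position 2-fold.
Codon 4 GAA (Glu): third position 2-fold.
Codon 5 GCC (Ala): third position 4-fold.
Codon 6 AGG (Arg): third position 2-fold.
Codon 7 TAT (Tyr): third position 2-fold.
Codon 8 CTA (Leu): third position 4-fold.
Four-fold degenerate third positions: 4.

4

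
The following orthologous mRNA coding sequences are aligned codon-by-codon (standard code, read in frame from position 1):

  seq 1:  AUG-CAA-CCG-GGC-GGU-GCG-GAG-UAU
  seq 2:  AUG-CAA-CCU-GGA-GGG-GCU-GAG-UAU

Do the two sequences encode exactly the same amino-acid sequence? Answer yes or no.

yes

Codon 1: AUG Met / AUG Met — identical.
Codon 2: CAA Gln / CAA Gln — identical.
Codon 3: CCG Pro / CCU Pro — synonymous.
Codon 4: GGC Gly / GGA Gly — synonymous.
Codon 5: GGU Gly / GGG Gly — synonymous.
Codon 6: GCG Ala / GCU Ala — synonymous.
Codon 7: GAG Glu / GAG Glu — identical.
Codon 8: UAU Tyr / UAU Tyr — identical.
Nonsynonymous differences: 0 → same protein.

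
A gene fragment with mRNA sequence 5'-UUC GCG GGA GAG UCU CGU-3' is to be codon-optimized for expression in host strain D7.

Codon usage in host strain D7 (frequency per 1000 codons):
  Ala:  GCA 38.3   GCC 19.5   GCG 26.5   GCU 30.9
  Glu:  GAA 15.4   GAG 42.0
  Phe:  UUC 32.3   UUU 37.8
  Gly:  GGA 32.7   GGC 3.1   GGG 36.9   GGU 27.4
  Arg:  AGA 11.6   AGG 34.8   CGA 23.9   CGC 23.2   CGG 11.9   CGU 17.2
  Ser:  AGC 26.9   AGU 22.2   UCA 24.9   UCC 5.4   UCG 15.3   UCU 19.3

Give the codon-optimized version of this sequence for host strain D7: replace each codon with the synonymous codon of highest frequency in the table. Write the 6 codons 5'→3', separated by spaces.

UUU GCA GGG GAG AGC AGG

Codon 1 (Phe): best is UUU at 37.8.
Codon 2 (Ala): best is GCA at 38.3.
Codon 3 (Gly): best is GGG at 36.9.
Codon 4 (Glu): best is GAG at 42.0.
Codon 5 (Ser): best is AGC at 26.9.
Codon 6 (Arg): best is AGG at 34.8.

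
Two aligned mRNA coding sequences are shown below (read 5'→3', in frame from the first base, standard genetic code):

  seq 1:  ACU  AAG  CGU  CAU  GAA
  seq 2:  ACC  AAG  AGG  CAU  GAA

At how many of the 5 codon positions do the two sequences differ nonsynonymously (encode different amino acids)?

Codon 1: ACU Thr / ACC Thr — synonymous.
Codon 2: AAG Lys / AAG Lys — identical.
Codon 3: CGU Arg / AGG Arg — synonymous.
Codon 4: CAU His / CAU His — identical.
Codon 5: GAA Glu / GAA Glu — identical.
Nonsynonymous differences: 0.

0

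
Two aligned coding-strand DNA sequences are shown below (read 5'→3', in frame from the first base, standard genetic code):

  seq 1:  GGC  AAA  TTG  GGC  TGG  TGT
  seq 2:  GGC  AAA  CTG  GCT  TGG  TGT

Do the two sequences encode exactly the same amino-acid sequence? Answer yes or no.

no

Codon 1: GGC Gly / GGC Gly — identical.
Codon 2: AAA Lys / AAA Lys — identical.
Codon 3: TTG Leu / CTG Leu — synonymous.
Codon 4: GGC Gly / GCT Ala — nonsynonymous.
Codon 5: TGG Trp / TGG Trp — identical.
Codon 6: TGT Cys / TGT Cys — identical.
Nonsynonymous differences: 1 → different protein.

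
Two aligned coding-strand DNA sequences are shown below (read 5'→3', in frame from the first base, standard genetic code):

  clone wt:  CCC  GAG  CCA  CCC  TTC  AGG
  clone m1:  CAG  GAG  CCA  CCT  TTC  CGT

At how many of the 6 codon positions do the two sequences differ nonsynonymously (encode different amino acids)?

1

Codon 1: CCC Pro / CAG Gln — nonsynonymous.
Codon 2: GAG Glu / GAG Glu — identical.
Codon 3: CCA Pro / CCA Pro — identical.
Codon 4: CCC Pro / CCT Pro — synonymous.
Codon 5: TTC Phe / TTC Phe — identical.
Codon 6: AGG Arg / CGT Arg — synonymous.
Nonsynonymous differences: 1.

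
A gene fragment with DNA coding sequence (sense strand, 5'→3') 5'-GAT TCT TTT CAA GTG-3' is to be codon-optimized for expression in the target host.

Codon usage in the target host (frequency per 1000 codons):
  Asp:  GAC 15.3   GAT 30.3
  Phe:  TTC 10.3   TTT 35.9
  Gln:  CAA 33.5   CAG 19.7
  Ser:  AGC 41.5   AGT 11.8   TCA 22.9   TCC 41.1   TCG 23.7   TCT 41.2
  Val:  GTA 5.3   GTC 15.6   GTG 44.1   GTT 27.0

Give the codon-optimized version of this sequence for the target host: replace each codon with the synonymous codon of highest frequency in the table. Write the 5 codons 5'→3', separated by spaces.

GAT AGC TTT CAA GTG

Codon 1 (Asp): best is GAT at 30.3.
Codon 2 (Ser): best is AGC at 41.5.
Codon 3 (Phe): best is TTT at 35.9.
Codon 4 (Gln): best is CAA at 33.5.
Codon 5 (Val): best is GTG at 44.1.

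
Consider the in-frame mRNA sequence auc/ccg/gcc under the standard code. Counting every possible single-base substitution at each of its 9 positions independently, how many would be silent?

8

Codon 1 (AUC, Ile): 2 synonymous substitutions.
Codon 2 (CCG, Pro): 3 synonymous substitutions.
Codon 3 (GCC, Ala): 3 synonymous substitutions.
Total: 2 + 3 + 3 = 8.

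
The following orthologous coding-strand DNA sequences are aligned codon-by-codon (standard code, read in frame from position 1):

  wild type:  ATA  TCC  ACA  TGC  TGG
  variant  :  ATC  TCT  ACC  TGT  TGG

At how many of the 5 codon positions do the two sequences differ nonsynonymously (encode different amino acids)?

Codon 1: ATA Ile / ATC Ile — synonymous.
Codon 2: TCC Ser / TCT Ser — synonymous.
Codon 3: ACA Thr / ACC Thr — synonymous.
Codon 4: TGC Cys / TGT Cys — synonymous.
Codon 5: TGG Trp / TGG Trp — identical.
Nonsynonymous differences: 0.

0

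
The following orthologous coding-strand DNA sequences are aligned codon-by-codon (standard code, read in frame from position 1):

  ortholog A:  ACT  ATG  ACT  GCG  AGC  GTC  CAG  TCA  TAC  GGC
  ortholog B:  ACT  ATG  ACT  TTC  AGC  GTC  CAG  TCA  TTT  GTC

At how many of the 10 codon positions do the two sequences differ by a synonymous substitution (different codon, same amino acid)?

Codon 1: ACT Thr / ACT Thr — identical.
Codon 2: ATG Met / ATG Met — identical.
Codon 3: ACT Thr / ACT Thr — identical.
Codon 4: GCG Ala / TTC Phe — nonsynonymous.
Codon 5: AGC Ser / AGC Ser — identical.
Codon 6: GTC Val / GTC Val — identical.
Codon 7: CAG Gln / CAG Gln — identical.
Codon 8: TCA Ser / TCA Ser — identical.
Codon 9: TAC Tyr / TTT Phe — nonsynonymous.
Codon 10: GGC Gly / GTC Val — nonsynonymous.
Synonymous differences: 0.

0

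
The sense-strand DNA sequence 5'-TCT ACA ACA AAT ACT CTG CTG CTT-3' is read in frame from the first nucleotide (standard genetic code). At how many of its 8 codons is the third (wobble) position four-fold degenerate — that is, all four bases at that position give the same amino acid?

Codon 1 TCT (Ser): third position 4-fold.
Codon 2 ACA (Thr): third position 4-fold.
Codon 3 ACA (Thr): third position 4-fold.
Codon 4 AAT (Asn): third position 2-fold.
Codon 5 ACT (Thr): third position 4-fold.
Codon 6 CTG (Leu): third position 4-fold.
Codon 7 CTG (Leu): third position 4-fold.
Codon 8 CTT (Leu): third position 4-fold.
Four-fold degenerate third positions: 7.

7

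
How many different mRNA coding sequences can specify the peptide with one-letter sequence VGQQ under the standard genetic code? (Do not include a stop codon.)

64

Val: 4 codons.
Gly: 4 codons.
Gln: 2 codons.
Gln: 2 codons.
4 × 4 × 2 × 2 = 64.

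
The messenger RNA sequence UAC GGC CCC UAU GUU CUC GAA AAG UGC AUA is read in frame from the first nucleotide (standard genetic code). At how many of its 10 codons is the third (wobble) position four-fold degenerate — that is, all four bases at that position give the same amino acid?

Codon 1 UAC (Tyr): third position 2-fold.
Codon 2 GGC (Gly): third position 4-fold.
Codon 3 CCC (Pro): third position 4-fold.
Codon 4 UAU (Tyr): third position 2-fold.
Codon 5 GUU (Val): third position 4-fold.
Codon 6 CUC (Leu): third position 4-fold.
Codon 7 GAA (Glu): third position 2-fold.
Codon 8 AAG (Lys): third position 2-fold.
Codon 9 UGC (Cys): third position 2-fold.
Codon 10 AUA (Ile): third position 3-fold.
Four-fold degenerate third positions: 4.

4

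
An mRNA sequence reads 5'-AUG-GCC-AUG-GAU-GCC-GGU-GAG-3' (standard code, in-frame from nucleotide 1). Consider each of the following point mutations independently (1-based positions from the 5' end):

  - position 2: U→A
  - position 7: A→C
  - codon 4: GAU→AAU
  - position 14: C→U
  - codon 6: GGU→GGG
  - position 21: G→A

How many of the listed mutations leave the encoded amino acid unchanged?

Codon 1: AUG (Met) → AAG (Lys) — missense.
Codon 3: AUG (Met) → CUG (Leu) — missense.
Codon 4: GAU (Asp) → AAU (Asn) — missense.
Codon 5: GCC (Ala) → GUC (Val) — missense.
Codon 6: GGU (Gly) → GGG (Gly) — synonymous.
Codon 7: GAG (Glu) → GAA (Glu) — synonymous.
Synonymous: 2 of 6.

2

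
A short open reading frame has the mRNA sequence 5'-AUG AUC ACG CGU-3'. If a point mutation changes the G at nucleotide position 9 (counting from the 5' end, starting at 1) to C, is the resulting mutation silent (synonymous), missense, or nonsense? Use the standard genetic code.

silent

Position 9 falls in codon 3: ACG → Thr.
After the substitution the codon is ACC → Thr.
Both encode Thr, so the change is synonymous.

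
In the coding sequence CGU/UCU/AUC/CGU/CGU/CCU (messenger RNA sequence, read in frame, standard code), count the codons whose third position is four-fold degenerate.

5

Codon 1 CGU (Arg): third position 4-fold.
Codon 2 UCU (Ser): third position 4-fold.
Codon 3 AUC (Ile): third position 3-fold.
Codon 4 CGU (Arg): third position 4-fold.
Codon 5 CGU (Arg): third position 4-fold.
Codon 6 CCU (Pro): third position 4-fold.
Four-fold degenerate third positions: 5.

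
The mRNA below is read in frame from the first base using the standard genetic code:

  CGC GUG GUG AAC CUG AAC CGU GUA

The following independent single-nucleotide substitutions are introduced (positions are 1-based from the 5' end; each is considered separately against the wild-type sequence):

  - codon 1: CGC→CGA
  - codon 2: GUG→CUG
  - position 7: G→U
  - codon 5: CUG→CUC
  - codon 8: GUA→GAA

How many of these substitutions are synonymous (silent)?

Codon 1: CGC (Arg) → CGA (Arg) — synonymous.
Codon 2: GUG (Val) → CUG (Leu) — missense.
Codon 3: GUG (Val) → UUG (Leu) — missense.
Codon 5: CUG (Leu) → CUC (Leu) — synonymous.
Codon 8: GUA (Val) → GAA (Glu) — missense.
Synonymous: 2 of 5.

2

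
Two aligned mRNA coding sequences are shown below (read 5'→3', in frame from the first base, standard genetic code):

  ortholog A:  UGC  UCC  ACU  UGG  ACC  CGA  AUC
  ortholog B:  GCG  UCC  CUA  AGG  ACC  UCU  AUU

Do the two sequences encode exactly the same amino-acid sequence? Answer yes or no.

Codon 1: UGC Cys / GCG Ala — nonsynonymous.
Codon 2: UCC Ser / UCC Ser — identical.
Codon 3: ACU Thr / CUA Leu — nonsynonymous.
Codon 4: UGG Trp / AGG Arg — nonsynonymous.
Codon 5: ACC Thr / ACC Thr — identical.
Codon 6: CGA Arg / UCU Ser — nonsynonymous.
Codon 7: AUC Ile / AUU Ile — synonymous.
Nonsynonymous differences: 4 → different protein.

no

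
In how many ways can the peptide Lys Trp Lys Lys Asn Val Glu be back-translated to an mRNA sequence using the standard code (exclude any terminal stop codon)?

Lys: 2 codons.
Trp: 1 codon.
Lys: 2 codons.
Lys: 2 codons.
Asn: 2 codons.
Val: 4 codons.
Glu: 2 codons.
2 × 1 × 2 × 2 × 2 × 4 × 2 = 128.

128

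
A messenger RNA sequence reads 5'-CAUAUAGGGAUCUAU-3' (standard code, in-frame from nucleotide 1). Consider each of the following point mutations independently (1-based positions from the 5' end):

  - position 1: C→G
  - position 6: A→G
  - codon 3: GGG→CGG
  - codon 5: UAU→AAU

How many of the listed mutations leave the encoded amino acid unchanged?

Codon 1: CAU (His) → GAU (Asp) — missense.
Codon 2: AUA (Ile) → AUG (Met) — missense.
Codon 3: GGG (Gly) → CGG (Arg) — missense.
Codon 5: UAU (Tyr) → AAU (Asn) — missense.
Synonymous: 0 of 4.

0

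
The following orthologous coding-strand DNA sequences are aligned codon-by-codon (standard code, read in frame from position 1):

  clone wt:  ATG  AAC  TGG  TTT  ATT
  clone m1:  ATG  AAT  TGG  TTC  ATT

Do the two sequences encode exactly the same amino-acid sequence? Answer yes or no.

yes

Codon 1: ATG Met / ATG Met — identical.
Codon 2: AAC Asn / AAT Asn — synonymous.
Codon 3: TGG Trp / TGG Trp — identical.
Codon 4: TTT Phe / TTC Phe — synonymous.
Codon 5: ATT Ile / ATT Ile — identical.
Nonsynonymous differences: 0 → same protein.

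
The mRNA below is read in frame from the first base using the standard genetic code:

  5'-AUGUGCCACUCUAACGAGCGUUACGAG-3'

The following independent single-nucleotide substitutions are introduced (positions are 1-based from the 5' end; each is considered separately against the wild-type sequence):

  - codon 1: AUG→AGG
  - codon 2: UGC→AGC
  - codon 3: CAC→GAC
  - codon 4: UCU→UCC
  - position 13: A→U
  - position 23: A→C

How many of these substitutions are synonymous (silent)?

Codon 1: AUG (Met) → AGG (Arg) — missense.
Codon 2: UGC (Cys) → AGC (Ser) — missense.
Codon 3: CAC (His) → GAC (Asp) — missense.
Codon 4: UCU (Ser) → UCC (Ser) — synonymous.
Codon 5: AAC (Asn) → UAC (Tyr) — missense.
Codon 8: UAC (Tyr) → UCC (Ser) — missense.
Synonymous: 1 of 6.

1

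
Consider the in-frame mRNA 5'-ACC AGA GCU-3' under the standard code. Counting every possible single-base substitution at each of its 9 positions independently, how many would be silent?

Codon 1 (ACC, Thr): 3 synonymous substitutions.
Codon 2 (AGA, Arg): 2 synonymous substitutions.
Codon 3 (GCU, Ala): 3 synonymous substitutions.
Total: 3 + 2 + 3 = 8.

8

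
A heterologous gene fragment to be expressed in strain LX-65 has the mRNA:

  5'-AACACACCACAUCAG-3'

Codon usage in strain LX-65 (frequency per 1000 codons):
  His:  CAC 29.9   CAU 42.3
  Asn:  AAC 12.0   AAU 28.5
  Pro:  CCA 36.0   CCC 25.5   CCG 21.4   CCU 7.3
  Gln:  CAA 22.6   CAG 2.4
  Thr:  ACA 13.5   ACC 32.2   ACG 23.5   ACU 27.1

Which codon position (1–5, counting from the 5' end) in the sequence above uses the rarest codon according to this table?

5

Codon 1 AAC (Asn): 12.0 per 1000.
Codon 2 ACA (Thr): 13.5 per 1000.
Codon 3 CCA (Pro): 36.0 per 1000.
Codon 4 CAU (His): 42.3 per 1000.
Codon 5 CAG (Gln): 2.4 per 1000.
Lowest frequency is 2.4 at codon 5.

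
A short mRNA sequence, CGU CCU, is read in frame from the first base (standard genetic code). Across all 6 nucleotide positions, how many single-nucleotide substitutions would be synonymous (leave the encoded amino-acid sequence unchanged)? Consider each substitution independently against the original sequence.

6

Codon 1 (CGU, Arg): 3 synonymous substitutions.
Codon 2 (CCU, Pro): 3 synonymous substitutions.
Total: 3 + 3 = 6.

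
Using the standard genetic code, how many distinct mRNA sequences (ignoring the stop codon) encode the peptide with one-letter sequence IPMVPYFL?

4608

Ile: 3 codons.
Pro: 4 codons.
Met: 1 codon.
Val: 4 codons.
Pro: 4 codons.
Tyr: 2 codons.
Phe: 2 codons.
Leu: 6 codons.
3 × 4 × 1 × 4 × 4 × 2 × 2 × 6 = 4608.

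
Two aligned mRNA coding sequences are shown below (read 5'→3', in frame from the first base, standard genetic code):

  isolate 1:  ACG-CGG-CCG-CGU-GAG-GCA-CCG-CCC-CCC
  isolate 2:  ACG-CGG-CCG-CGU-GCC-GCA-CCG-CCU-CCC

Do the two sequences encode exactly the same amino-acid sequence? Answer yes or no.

Codon 1: ACG Thr / ACG Thr — identical.
Codon 2: CGG Arg / CGG Arg — identical.
Codon 3: CCG Pro / CCG Pro — identical.
Codon 4: CGU Arg / CGU Arg — identical.
Codon 5: GAG Glu / GCC Ala — nonsynonymous.
Codon 6: GCA Ala / GCA Ala — identical.
Codon 7: CCG Pro / CCG Pro — identical.
Codon 8: CCC Pro / CCU Pro — synonymous.
Codon 9: CCC Pro / CCC Pro — identical.
Nonsynonymous differences: 1 → different protein.

no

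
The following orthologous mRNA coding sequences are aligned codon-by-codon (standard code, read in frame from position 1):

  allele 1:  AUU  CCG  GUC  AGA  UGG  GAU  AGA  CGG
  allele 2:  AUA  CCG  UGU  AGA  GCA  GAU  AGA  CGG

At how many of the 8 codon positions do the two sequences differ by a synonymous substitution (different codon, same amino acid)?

1

Codon 1: AUU Ile / AUA Ile — synonymous.
Codon 2: CCG Pro / CCG Pro — identical.
Codon 3: GUC Val / UGU Cys — nonsynonymous.
Codon 4: AGA Arg / AGA Arg — identical.
Codon 5: UGG Trp / GCA Ala — nonsynonymous.
Codon 6: GAU Asp / GAU Asp — identical.
Codon 7: AGA Arg / AGA Arg — identical.
Codon 8: CGG Arg / CGG Arg — identical.
Synonymous differences: 1.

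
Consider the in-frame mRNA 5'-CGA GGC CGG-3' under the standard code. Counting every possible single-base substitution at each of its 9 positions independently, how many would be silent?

Codon 1 (CGA, Arg): 4 synonymous substitutions.
Codon 2 (GGC, Gly): 3 synonymous substitutions.
Codon 3 (CGG, Arg): 4 synonymous substitutions.
Total: 4 + 3 + 4 = 11.

11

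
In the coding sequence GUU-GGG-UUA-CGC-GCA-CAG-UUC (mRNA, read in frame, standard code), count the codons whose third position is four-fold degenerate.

4

Codon 1 GUU (Val): third position 4-fold.
Codon 2 GGG (Gly): third position 4-fold.
Codon 3 UUA (Leu): third position 2-fold.
Codon 4 CGC (Arg): third position 4-fold.
Codon 5 GCA (Ala): third position 4-fold.
Codon 6 CAG (Gln): third position 2-fold.
Codon 7 UUC (Phe): third position 2-fold.
Four-fold degenerate third positions: 4.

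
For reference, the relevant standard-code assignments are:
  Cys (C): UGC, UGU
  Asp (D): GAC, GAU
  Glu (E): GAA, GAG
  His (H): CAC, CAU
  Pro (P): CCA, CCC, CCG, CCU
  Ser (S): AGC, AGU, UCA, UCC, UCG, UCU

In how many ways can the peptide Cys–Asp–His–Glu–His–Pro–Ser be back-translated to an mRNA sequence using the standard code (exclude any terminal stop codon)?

Cys: 2 codons.
Asp: 2 codons.
His: 2 codons.
Glu: 2 codons.
His: 2 codons.
Pro: 4 codons.
Ser: 6 codons.
2 × 2 × 2 × 2 × 2 × 4 × 6 = 768.

768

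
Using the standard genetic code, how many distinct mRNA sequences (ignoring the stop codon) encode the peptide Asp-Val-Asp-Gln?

32

Asp: 2 codons.
Val: 4 codons.
Asp: 2 codons.
Gln: 2 codons.
2 × 4 × 2 × 2 = 32.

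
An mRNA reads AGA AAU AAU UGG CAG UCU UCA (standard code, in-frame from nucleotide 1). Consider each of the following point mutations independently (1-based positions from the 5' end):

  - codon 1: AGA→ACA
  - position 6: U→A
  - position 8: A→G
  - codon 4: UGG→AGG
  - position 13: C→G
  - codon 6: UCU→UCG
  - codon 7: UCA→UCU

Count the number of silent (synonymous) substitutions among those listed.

2

Codon 1: AGA (Arg) → ACA (Thr) — missense.
Codon 2: AAU (Asn) → AAA (Lys) — missense.
Codon 3: AAU (Asn) → AGU (Ser) — missense.
Codon 4: UGG (Trp) → AGG (Arg) — missense.
Codon 5: CAG (Gln) → GAG (Glu) — missense.
Codon 6: UCU (Ser) → UCG (Ser) — synonymous.
Codon 7: UCA (Ser) → UCU (Ser) — synonymous.
Synonymous: 2 of 7.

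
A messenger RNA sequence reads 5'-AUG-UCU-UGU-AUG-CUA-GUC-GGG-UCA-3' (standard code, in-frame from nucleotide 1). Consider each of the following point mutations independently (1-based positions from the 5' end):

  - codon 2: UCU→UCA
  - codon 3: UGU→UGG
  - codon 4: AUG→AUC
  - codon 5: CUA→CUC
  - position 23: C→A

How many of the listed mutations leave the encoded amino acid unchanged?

2

Codon 2: UCU (Ser) → UCA (Ser) — synonymous.
Codon 3: UGU (Cys) → UGG (Trp) — missense.
Codon 4: AUG (Met) → AUC (Ile) — missense.
Codon 5: CUA (Leu) → CUC (Leu) — synonymous.
Codon 8: UCA (Ser) → UAA (Stop) — nonsense.
Synonymous: 2 of 5.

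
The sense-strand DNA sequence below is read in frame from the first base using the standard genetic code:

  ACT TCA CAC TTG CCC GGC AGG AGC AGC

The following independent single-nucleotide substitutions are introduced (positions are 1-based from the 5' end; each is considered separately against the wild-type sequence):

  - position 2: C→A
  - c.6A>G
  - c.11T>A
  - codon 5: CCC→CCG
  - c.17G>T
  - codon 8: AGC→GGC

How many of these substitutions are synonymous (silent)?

Codon 1: ACT (Thr) → AAT (Asn) — missense.
Codon 2: TCA (Ser) → TCG (Ser) — synonymous.
Codon 4: TTG (Leu) → TAG (Stop) — nonsense.
Codon 5: CCC (Pro) → CCG (Pro) — synonymous.
Codon 6: GGC (Gly) → GTC (Val) — missense.
Codon 8: AGC (Ser) → GGC (Gly) — missense.
Synonymous: 2 of 6.

2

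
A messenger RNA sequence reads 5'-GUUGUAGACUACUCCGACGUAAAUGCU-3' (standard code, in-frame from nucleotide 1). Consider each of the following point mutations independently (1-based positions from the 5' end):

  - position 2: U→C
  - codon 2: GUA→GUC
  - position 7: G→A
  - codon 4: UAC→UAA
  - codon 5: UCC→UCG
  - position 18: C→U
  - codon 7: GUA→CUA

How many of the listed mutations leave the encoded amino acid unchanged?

Codon 1: GUU (Val) → GCU (Ala) — missense.
Codon 2: GUA (Val) → GUC (Val) — synonymous.
Codon 3: GAC (Asp) → AAC (Asn) — missense.
Codon 4: UAC (Tyr) → UAA (Stop) — nonsense.
Codon 5: UCC (Ser) → UCG (Ser) — synonymous.
Codon 6: GAC (Asp) → GAU (Asp) — synonymous.
Codon 7: GUA (Val) → CUA (Leu) — missense.
Synonymous: 3 of 7.

3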